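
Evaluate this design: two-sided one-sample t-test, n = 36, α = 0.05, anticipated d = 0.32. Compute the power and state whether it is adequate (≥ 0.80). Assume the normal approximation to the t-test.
Power ≈ 0.48; the study is underpowered (power < 0.80)

Power calculation (one-sample t-test, normal approximation):
z_β = d · √n - z_{α/2}
z_β = 0.32 · √36 - 1.960
z_β = 0.32 · 6.000 - 1.960
z_β = -0.040

Power = Φ(z_β) = Φ(-0.040) ≈ 0.484

Effect size d = 0.32 is small by Cohen's convention (0.2/0.5/0.8).

Threshold: power ≥ 0.80 is conventionally adequate.
Power ≈ 0.48 → the study is underpowered (power < 0.80).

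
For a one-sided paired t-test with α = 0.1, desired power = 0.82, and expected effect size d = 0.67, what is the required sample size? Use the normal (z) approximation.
n = 11 pairs

Sample size formula (paired t-test, normal approximation):
n = ((z_α + z_β) / d)²

z_α = 1.282 (for α = 0.1, one-sided)
z_β = 0.915 (for power = 0.82)
d = 0.67

n = ((1.282 + 0.915) / 0.67)²
n = (3.279)²
n ≈ 10.75
Round up to the next whole number: n = 11 pairs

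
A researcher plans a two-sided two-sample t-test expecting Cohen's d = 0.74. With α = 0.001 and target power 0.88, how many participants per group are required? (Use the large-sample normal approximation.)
n = 73 per group

Sample size formula (two-sample t-test, normal approximation):
n = 2 · ((z_{α/2} + z_β) / d)²

z_{α/2} = 3.291 (for α = 0.001, two-sided)
z_β = 1.175 (for power = 0.88)
d = 0.74

n = 2 · ((3.291 + 1.175) / 0.74)²
n = 2 · (6.035)²
n ≈ 72.84
Round up to the next whole number: n = 73 per group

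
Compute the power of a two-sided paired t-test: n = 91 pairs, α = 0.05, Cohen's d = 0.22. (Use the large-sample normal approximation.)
Power ≈ 0.56

Power calculation (paired t-test, normal approximation):
z_β = d · √n - z_{α/2}
z_β = 0.22 · √91 - 1.960
z_β = 0.22 · 9.539 - 1.960
z_β = 0.139

Power = Φ(z_β) = Φ(0.139) ≈ 0.555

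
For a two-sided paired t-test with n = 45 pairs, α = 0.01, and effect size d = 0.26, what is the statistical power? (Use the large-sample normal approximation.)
Power ≈ 0.20

Power calculation (paired t-test, normal approximation):
z_β = d · √n - z_{α/2}
z_β = 0.26 · √45 - 2.576
z_β = 0.26 · 6.708 - 2.576
z_β = -0.832

Power = Φ(z_β) = Φ(-0.832) ≈ 0.203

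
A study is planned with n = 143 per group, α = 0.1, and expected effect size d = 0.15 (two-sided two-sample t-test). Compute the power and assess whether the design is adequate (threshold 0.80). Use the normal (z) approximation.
Power ≈ 0.35; the study is underpowered (power < 0.80)

Power calculation (two-sample t-test, normal approximation):
z_β = d · √(n/2) - z_{α/2}
z_β = 0.15 · √(143/2) - 1.645
z_β = 0.15 · 8.456 - 1.645
z_β = -0.376

Power = Φ(z_β) = Φ(-0.376) ≈ 0.353

Effect size d = 0.15 is very small by Cohen's convention (0.2/0.5/0.8).

Threshold: power ≥ 0.80 is conventionally adequate.
Power ≈ 0.35 → the study is underpowered (power < 0.80).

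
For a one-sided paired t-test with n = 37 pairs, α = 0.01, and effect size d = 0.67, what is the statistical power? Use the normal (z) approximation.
Power ≈ 0.96

Power calculation (paired t-test, normal approximation):
z_β = d · √n - z_α
z_β = 0.67 · √37 - 2.326
z_β = 0.67 · 6.083 - 2.326
z_β = 1.749

Power = Φ(z_β) = Φ(1.749) ≈ 0.960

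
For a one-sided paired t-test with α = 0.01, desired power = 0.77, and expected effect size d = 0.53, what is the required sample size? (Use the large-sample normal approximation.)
n = 34 pairs

Sample size formula (paired t-test, normal approximation):
n = ((z_α + z_β) / d)²

z_α = 2.326 (for α = 0.01, one-sided)
z_β = 0.739 (for power = 0.77)
d = 0.53

n = ((2.326 + 0.739) / 0.53)²
n = (5.783)²
n ≈ 33.44
Round up to the next whole number: n = 34 pairs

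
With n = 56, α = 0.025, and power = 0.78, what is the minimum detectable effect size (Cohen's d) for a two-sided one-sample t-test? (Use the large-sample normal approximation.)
d ≈ 0.40

Minimum detectable effect (one-sample t-test, normal approximation):
d = (z_{α/2} + z_β) / √n
d = (2.241 + 0.772) / √56
d = 3.014 / 7.483
d ≈ 0.40

By Cohen's convention (0.2 small / 0.5 medium / 0.8 large): small effect.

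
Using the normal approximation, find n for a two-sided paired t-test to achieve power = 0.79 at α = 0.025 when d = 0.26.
n = 138 pairs

Sample size formula (paired t-test, normal approximation):
n = ((z_{α/2} + z_β) / d)²

z_{α/2} = 2.241 (for α = 0.025, two-sided)
z_β = 0.806 (for power = 0.79)
d = 0.26

n = ((2.241 + 0.806) / 0.26)²
n = (11.719)²
n ≈ 137.33
Round up to the next whole number: n = 138 pairs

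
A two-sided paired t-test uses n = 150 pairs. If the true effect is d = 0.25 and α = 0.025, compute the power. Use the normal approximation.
Power ≈ 0.79

Power calculation (paired t-test, normal approximation):
z_β = d · √n - z_{α/2}
z_β = 0.25 · √150 - 2.241
z_β = 0.25 · 12.247 - 2.241
z_β = 0.820

Power = Φ(z_β) = Φ(0.820) ≈ 0.794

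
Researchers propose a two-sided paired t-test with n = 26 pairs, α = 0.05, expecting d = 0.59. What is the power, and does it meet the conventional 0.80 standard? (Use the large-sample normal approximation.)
Power ≈ 0.85; the study is adequately powered (power ≥ 0.80)

Power calculation (paired t-test, normal approximation):
z_β = d · √n - z_{α/2}
z_β = 0.59 · √26 - 1.960
z_β = 0.59 · 5.099 - 1.960
z_β = 1.048

Power = Φ(z_β) = Φ(1.048) ≈ 0.853

Effect size d = 0.59 is medium by Cohen's convention (0.2/0.5/0.8).

Threshold: power ≥ 0.80 is conventionally adequate.
Power ≈ 0.85 → the study is adequately powered (power ≥ 0.80).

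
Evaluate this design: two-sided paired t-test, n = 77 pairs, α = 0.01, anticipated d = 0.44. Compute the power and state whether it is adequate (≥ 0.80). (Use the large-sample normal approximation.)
Power ≈ 0.90; the study is adequately powered (power ≥ 0.80)

Power calculation (paired t-test, normal approximation):
z_β = d · √n - z_{α/2}
z_β = 0.44 · √77 - 2.576
z_β = 0.44 · 8.775 - 2.576
z_β = 1.285

Power = Φ(z_β) = Φ(1.285) ≈ 0.901

Effect size d = 0.44 is small by Cohen's convention (0.2/0.5/0.8).

Threshold: power ≥ 0.80 is conventionally adequate.
Power ≈ 0.90 → the study is adequately powered (power ≥ 0.80).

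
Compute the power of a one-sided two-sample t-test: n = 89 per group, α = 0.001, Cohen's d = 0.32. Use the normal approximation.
Power ≈ 0.17

Power calculation (two-sample t-test, normal approximation):
z_β = d · √(n/2) - z_α
z_β = 0.32 · √(89/2) - 3.090
z_β = 0.32 · 6.671 - 3.090
z_β = -0.956

Power = Φ(z_β) = Φ(-0.956) ≈ 0.170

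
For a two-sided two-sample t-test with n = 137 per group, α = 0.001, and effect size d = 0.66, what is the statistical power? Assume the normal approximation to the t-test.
Power ≈ 0.99

Power calculation (two-sample t-test, normal approximation):
z_β = d · √(n/2) - z_{α/2}
z_β = 0.66 · √(137/2) - 3.291
z_β = 0.66 · 8.276 - 3.291
z_β = 2.172

Power = Φ(z_β) = Φ(2.172) ≈ 0.985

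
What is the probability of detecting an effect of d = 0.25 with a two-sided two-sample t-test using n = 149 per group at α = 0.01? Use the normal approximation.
Power ≈ 0.34

Power calculation (two-sample t-test, normal approximation):
z_β = d · √(n/2) - z_{α/2}
z_β = 0.25 · √(149/2) - 2.576
z_β = 0.25 · 8.631 - 2.576
z_β = -0.418

Power = Φ(z_β) = Φ(-0.418) ≈ 0.338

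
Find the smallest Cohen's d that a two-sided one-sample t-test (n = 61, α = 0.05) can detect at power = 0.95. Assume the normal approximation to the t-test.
d ≈ 0.46

Minimum detectable effect (one-sample t-test, normal approximation):
d = (z_{α/2} + z_β) / √n
d = (1.960 + 1.645) / √61
d = 3.605 / 7.810
d ≈ 0.46

By Cohen's convention (0.2 small / 0.5 medium / 0.8 large): small effect.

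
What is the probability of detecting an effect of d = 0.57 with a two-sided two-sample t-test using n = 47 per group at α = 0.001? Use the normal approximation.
Power ≈ 0.30

Power calculation (two-sample t-test, normal approximation):
z_β = d · √(n/2) - z_{α/2}
z_β = 0.57 · √(47/2) - 3.291
z_β = 0.57 · 4.848 - 3.291
z_β = -0.527

Power = Φ(z_β) = Φ(-0.527) ≈ 0.299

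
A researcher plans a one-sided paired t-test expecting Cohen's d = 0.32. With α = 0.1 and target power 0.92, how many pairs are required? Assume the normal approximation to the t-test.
n = 71 pairs

Sample size formula (paired t-test, normal approximation):
n = ((z_α + z_β) / d)²

z_α = 1.282 (for α = 0.1, one-sided)
z_β = 1.405 (for power = 0.92)
d = 0.32

n = ((1.282 + 1.405) / 0.32)²
n = (8.397)²
n ≈ 70.51
Round up to the next whole number: n = 71 pairs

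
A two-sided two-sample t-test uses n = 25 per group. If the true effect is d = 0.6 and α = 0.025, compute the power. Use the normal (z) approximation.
Power ≈ 0.45

Power calculation (two-sample t-test, normal approximation):
z_β = d · √(n/2) - z_{α/2}
z_β = 0.6 · √(25/2) - 2.241
z_β = 0.6 · 3.536 - 2.241
z_β = -0.120

Power = Φ(z_β) = Φ(-0.120) ≈ 0.452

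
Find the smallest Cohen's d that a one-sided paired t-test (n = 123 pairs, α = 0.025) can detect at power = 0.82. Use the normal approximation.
d ≈ 0.26

Minimum detectable effect (paired t-test, normal approximation):
d = (z_α + z_β) / √n
d = (1.960 + 0.915) / √123
d = 2.875 / 11.091
d ≈ 0.26

By Cohen's convention (0.2 small / 0.5 medium / 0.8 large): small effect.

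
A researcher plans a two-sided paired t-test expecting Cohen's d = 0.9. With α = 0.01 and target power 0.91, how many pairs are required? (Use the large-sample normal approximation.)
n = 19 pairs

Sample size formula (paired t-test, normal approximation):
n = ((z_{α/2} + z_β) / d)²

z_{α/2} = 2.576 (for α = 0.01, two-sided)
z_β = 1.341 (for power = 0.91)
d = 0.9

n = ((2.576 + 1.341) / 0.9)²
n = (4.352)²
n ≈ 18.94
Round up to the next whole number: n = 19 pairs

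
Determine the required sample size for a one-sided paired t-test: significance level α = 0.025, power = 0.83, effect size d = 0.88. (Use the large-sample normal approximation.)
n = 11 pairs

Sample size formula (paired t-test, normal approximation):
n = ((z_α + z_β) / d)²

z_α = 1.960 (for α = 0.025, one-sided)
z_β = 0.954 (for power = 0.83)
d = 0.88

n = ((1.960 + 0.954) / 0.88)²
n = (3.311)²
n ≈ 10.96
Round up to the next whole number: n = 11 pairs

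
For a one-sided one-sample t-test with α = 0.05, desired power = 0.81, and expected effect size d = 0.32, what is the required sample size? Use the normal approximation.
n = 63

Sample size formula (one-sample t-test, normal approximation):
n = ((z_α + z_β) / d)²

z_α = 1.645 (for α = 0.05, one-sided)
z_β = 0.878 (for power = 0.81)
d = 0.32

n = ((1.645 + 0.878) / 0.32)²
n = (7.884)²
n ≈ 62.16
Round up to the next whole number: n = 63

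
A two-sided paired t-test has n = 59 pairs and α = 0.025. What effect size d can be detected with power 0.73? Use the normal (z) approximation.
d ≈ 0.37

Minimum detectable effect (paired t-test, normal approximation):
d = (z_{α/2} + z_β) / √n
d = (2.241 + 0.613) / √59
d = 2.854 / 7.681
d ≈ 0.37

By Cohen's convention (0.2 small / 0.5 medium / 0.8 large): small effect.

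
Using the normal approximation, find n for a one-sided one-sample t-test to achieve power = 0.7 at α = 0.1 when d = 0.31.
n = 34

Sample size formula (one-sample t-test, normal approximation):
n = ((z_α + z_β) / d)²

z_α = 1.282 (for α = 0.1, one-sided)
z_β = 0.524 (for power = 0.7)
d = 0.31

n = ((1.282 + 0.524) / 0.31)²
n = (5.826)²
n ≈ 33.94
Round up to the next whole number: n = 34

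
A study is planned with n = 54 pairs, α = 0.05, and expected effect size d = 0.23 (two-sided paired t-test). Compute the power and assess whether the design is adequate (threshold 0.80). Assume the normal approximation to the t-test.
Power ≈ 0.39; the study is underpowered (power < 0.80)

Power calculation (paired t-test, normal approximation):
z_β = d · √n - z_{α/2}
z_β = 0.23 · √54 - 1.960
z_β = 0.23 · 7.348 - 1.960
z_β = -0.270

Power = Φ(z_β) = Φ(-0.270) ≈ 0.394

Effect size d = 0.23 is small by Cohen's convention (0.2/0.5/0.8).

Threshold: power ≥ 0.80 is conventionally adequate.
Power ≈ 0.39 → the study is underpowered (power < 0.80).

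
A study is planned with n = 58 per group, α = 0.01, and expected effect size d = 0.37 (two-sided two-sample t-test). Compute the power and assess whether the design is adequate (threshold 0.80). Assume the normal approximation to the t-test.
Power ≈ 0.28; the study is underpowered (power < 0.80)

Power calculation (two-sample t-test, normal approximation):
z_β = d · √(n/2) - z_{α/2}
z_β = 0.37 · √(58/2) - 2.576
z_β = 0.37 · 5.385 - 2.576
z_β = -0.583

Power = Φ(z_β) = Φ(-0.583) ≈ 0.280

Effect size d = 0.37 is small by Cohen's convention (0.2/0.5/0.8).

Threshold: power ≥ 0.80 is conventionally adequate.
Power ≈ 0.28 → the study is underpowered (power < 0.80).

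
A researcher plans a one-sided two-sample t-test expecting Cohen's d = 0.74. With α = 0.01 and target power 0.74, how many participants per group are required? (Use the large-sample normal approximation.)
n = 33 per group

Sample size formula (two-sample t-test, normal approximation):
n = 2 · ((z_α + z_β) / d)²

z_α = 2.326 (for α = 0.01, one-sided)
z_β = 0.643 (for power = 0.74)
d = 0.74

n = 2 · ((2.326 + 0.643) / 0.74)²
n = 2 · (4.012)²
n ≈ 32.19
Round up to the next whole number: n = 33 per group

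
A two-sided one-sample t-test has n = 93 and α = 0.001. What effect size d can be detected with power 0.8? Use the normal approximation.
d ≈ 0.43

Minimum detectable effect (one-sample t-test, normal approximation):
d = (z_{α/2} + z_β) / √n
d = (3.291 + 0.842) / √93
d = 4.132 / 9.644
d ≈ 0.43

By Cohen's convention (0.2 small / 0.5 medium / 0.8 large): small effect.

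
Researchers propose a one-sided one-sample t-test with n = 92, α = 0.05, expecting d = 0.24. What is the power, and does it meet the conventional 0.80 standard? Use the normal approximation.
Power ≈ 0.74; the study is underpowered (power < 0.80)

Power calculation (one-sample t-test, normal approximation):
z_β = d · √n - z_α
z_β = 0.24 · √92 - 1.645
z_β = 0.24 · 9.592 - 1.645
z_β = 0.657

Power = Φ(z_β) = Φ(0.657) ≈ 0.744

Effect size d = 0.24 is small by Cohen's convention (0.2/0.5/0.8).

Threshold: power ≥ 0.80 is conventionally adequate.
Power ≈ 0.74 → the study is underpowered (power < 0.80).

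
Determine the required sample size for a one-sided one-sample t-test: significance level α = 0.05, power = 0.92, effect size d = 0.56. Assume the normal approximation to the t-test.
n = 30

Sample size formula (one-sample t-test, normal approximation):
n = ((z_α + z_β) / d)²

z_α = 1.645 (for α = 0.05, one-sided)
z_β = 1.405 (for power = 0.92)
d = 0.56

n = ((1.645 + 1.405) / 0.56)²
n = (5.446)²
n ≈ 29.66
Round up to the next whole number: n = 30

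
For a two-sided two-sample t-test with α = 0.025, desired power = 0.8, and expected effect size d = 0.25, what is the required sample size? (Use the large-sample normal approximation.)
n = 305 per group

Sample size formula (two-sample t-test, normal approximation):
n = 2 · ((z_{α/2} + z_β) / d)²

z_{α/2} = 2.241 (for α = 0.025, two-sided)
z_β = 0.842 (for power = 0.8)
d = 0.25

n = 2 · ((2.241 + 0.842) / 0.25)²
n = 2 · (12.332)²
n ≈ 304.16
Round up to the next whole number: n = 305 per group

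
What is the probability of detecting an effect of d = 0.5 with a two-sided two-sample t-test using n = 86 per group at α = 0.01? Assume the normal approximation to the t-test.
Power ≈ 0.76

Power calculation (two-sample t-test, normal approximation):
z_β = d · √(n/2) - z_{α/2}
z_β = 0.5 · √(86/2) - 2.576
z_β = 0.5 · 6.557 - 2.576
z_β = 0.703

Power = Φ(z_β) = Φ(0.703) ≈ 0.759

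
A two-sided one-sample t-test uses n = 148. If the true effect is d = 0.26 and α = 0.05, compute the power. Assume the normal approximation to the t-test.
Power ≈ 0.89

Power calculation (one-sample t-test, normal approximation):
z_β = d · √n - z_{α/2}
z_β = 0.26 · √148 - 1.960
z_β = 0.26 · 12.166 - 1.960
z_β = 1.203

Power = Φ(z_β) = Φ(1.203) ≈ 0.886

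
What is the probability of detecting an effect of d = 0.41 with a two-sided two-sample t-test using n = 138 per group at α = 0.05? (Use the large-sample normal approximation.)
Power ≈ 0.93

Power calculation (two-sample t-test, normal approximation):
z_β = d · √(n/2) - z_{α/2}
z_β = 0.41 · √(138/2) - 1.960
z_β = 0.41 · 8.307 - 1.960
z_β = 1.446

Power = Φ(z_β) = Φ(1.446) ≈ 0.926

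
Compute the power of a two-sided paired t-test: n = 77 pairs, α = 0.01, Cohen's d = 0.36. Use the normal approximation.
Power ≈ 0.72

Power calculation (paired t-test, normal approximation):
z_β = d · √n - z_{α/2}
z_β = 0.36 · √77 - 2.576
z_β = 0.36 · 8.775 - 2.576
z_β = 0.583

Power = Φ(z_β) = Φ(0.583) ≈ 0.720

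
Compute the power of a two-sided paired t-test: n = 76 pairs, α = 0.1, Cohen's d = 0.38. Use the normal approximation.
Power ≈ 0.95

Power calculation (paired t-test, normal approximation):
z_β = d · √n - z_{α/2}
z_β = 0.38 · √76 - 1.645
z_β = 0.38 · 8.718 - 1.645
z_β = 1.668

Power = Φ(z_β) = Φ(1.668) ≈ 0.952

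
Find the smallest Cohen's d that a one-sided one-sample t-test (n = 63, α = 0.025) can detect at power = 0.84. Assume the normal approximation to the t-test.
d ≈ 0.37

Minimum detectable effect (one-sample t-test, normal approximation):
d = (z_α + z_β) / √n
d = (1.960 + 0.994) / √63
d = 2.954 / 7.937
d ≈ 0.37

By Cohen's convention (0.2 small / 0.5 medium / 0.8 large): small effect.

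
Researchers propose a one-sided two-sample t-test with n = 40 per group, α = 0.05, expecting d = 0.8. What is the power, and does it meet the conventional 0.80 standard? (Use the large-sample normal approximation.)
Power ≈ 0.97; the study is adequately powered (power ≥ 0.80)

Power calculation (two-sample t-test, normal approximation):
z_β = d · √(n/2) - z_α
z_β = 0.8 · √(40/2) - 1.645
z_β = 0.8 · 4.472 - 1.645
z_β = 1.933

Power = Φ(z_β) = Φ(1.933) ≈ 0.973

Effect size d = 0.8 is large by Cohen's convention (0.2/0.5/0.8).

Threshold: power ≥ 0.80 is conventionally adequate.
Power ≈ 0.97 → the study is adequately powered (power ≥ 0.80).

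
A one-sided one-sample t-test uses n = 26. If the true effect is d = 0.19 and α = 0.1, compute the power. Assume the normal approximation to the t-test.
Power ≈ 0.38

Power calculation (one-sample t-test, normal approximation):
z_β = d · √n - z_α
z_β = 0.19 · √26 - 1.282
z_β = 0.19 · 5.099 - 1.282
z_β = -0.313

Power = Φ(z_β) = Φ(-0.313) ≈ 0.377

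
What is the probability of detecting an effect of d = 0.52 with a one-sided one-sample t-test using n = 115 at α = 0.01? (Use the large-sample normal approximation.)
Power ≈ 1.00

Power calculation (one-sample t-test, normal approximation):
z_β = d · √n - z_α
z_β = 0.52 · √115 - 2.326
z_β = 0.52 · 10.724 - 2.326
z_β = 3.250

Power = Φ(z_β) = Φ(3.250) ≈ 0.999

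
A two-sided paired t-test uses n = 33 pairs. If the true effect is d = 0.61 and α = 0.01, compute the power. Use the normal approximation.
Power ≈ 0.82

Power calculation (paired t-test, normal approximation):
z_β = d · √n - z_{α/2}
z_β = 0.61 · √33 - 2.576
z_β = 0.61 · 5.745 - 2.576
z_β = 0.928

Power = Φ(z_β) = Φ(0.928) ≈ 0.823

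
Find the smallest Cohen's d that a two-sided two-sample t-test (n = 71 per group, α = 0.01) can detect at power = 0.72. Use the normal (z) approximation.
d ≈ 0.53

Minimum detectable effect (two-sample t-test, normal approximation):
d = (z_{α/2} + z_β) / √(n/2)
d = (2.576 + 0.583) / √(71/2)
d = 3.159 / 5.958
d ≈ 0.53

By Cohen's convention (0.2 small / 0.5 medium / 0.8 large): medium effect.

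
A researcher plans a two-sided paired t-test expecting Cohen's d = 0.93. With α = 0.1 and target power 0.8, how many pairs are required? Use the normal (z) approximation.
n = 8 pairs

Sample size formula (paired t-test, normal approximation):
n = ((z_{α/2} + z_β) / d)²

z_{α/2} = 1.645 (for α = 0.1, two-sided)
z_β = 0.842 (for power = 0.8)
d = 0.93

n = ((1.645 + 0.842) / 0.93)²
n = (2.674)²
n ≈ 7.15
Round up to the next whole number: n = 8 pairs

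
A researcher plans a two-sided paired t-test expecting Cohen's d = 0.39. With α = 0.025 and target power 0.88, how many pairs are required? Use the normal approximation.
n = 77 pairs

Sample size formula (paired t-test, normal approximation):
n = ((z_{α/2} + z_β) / d)²

z_{α/2} = 2.241 (for α = 0.025, two-sided)
z_β = 1.175 (for power = 0.88)
d = 0.39

n = ((2.241 + 1.175) / 0.39)²
n = (8.759)²
n ≈ 76.72
Round up to the next whole number: n = 77 pairs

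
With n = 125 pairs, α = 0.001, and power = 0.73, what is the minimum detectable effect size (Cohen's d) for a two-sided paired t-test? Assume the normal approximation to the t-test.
d ≈ 0.35

Minimum detectable effect (paired t-test, normal approximation):
d = (z_{α/2} + z_β) / √n
d = (3.291 + 0.613) / √125
d = 3.903 / 11.180
d ≈ 0.35

By Cohen's convention (0.2 small / 0.5 medium / 0.8 large): small effect.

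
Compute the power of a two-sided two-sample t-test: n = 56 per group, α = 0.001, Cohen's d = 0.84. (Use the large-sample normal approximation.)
Power ≈ 0.88

Power calculation (two-sample t-test, normal approximation):
z_β = d · √(n/2) - z_{α/2}
z_β = 0.84 · √(56/2) - 3.291
z_β = 0.84 · 5.292 - 3.291
z_β = 1.154

Power = Φ(z_β) = Φ(1.154) ≈ 0.876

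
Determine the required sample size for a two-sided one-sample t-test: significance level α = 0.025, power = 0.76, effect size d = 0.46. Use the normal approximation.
n = 42

Sample size formula (one-sample t-test, normal approximation):
n = ((z_{α/2} + z_β) / d)²

z_{α/2} = 2.241 (for α = 0.025, two-sided)
z_β = 0.706 (for power = 0.76)
d = 0.46

n = ((2.241 + 0.706) / 0.46)²
n = (6.407)²
n ≈ 41.05
Round up to the next whole number: n = 42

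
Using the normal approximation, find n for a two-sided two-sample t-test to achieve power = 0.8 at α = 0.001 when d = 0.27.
n = 469 per group

Sample size formula (two-sample t-test, normal approximation):
n = 2 · ((z_{α/2} + z_β) / d)²

z_{α/2} = 3.291 (for α = 0.001, two-sided)
z_β = 0.842 (for power = 0.8)
d = 0.27

n = 2 · ((3.291 + 0.842) / 0.27)²
n = 2 · (15.307)²
n ≈ 468.61
Round up to the next whole number: n = 469 per group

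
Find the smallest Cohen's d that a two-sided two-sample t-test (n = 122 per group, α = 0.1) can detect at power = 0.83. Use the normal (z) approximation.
d ≈ 0.33

Minimum detectable effect (two-sample t-test, normal approximation):
d = (z_{α/2} + z_β) / √(n/2)
d = (1.645 + 0.954) / √(122/2)
d = 2.599 / 7.810
d ≈ 0.33

By Cohen's convention (0.2 small / 0.5 medium / 0.8 large): small effect.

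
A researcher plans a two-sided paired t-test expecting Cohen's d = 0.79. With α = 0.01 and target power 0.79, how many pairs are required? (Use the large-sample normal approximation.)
n = 19 pairs

Sample size formula (paired t-test, normal approximation):
n = ((z_{α/2} + z_β) / d)²

z_{α/2} = 2.576 (for α = 0.01, two-sided)
z_β = 0.806 (for power = 0.79)
d = 0.79

n = ((2.576 + 0.806) / 0.79)²
n = (4.281)²
n ≈ 18.33
Round up to the next whole number: n = 19 pairs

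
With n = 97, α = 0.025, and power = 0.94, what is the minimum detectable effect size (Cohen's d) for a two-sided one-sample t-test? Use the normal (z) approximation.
d ≈ 0.39

Minimum detectable effect (one-sample t-test, normal approximation):
d = (z_{α/2} + z_β) / √n
d = (2.241 + 1.555) / √97
d = 3.796 / 9.849
d ≈ 0.39

By Cohen's convention (0.2 small / 0.5 medium / 0.8 large): small effect.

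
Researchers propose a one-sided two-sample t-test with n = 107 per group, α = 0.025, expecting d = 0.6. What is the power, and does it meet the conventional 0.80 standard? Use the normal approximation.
Power ≈ 0.99; the study is adequately powered (power ≥ 0.80)

Power calculation (two-sample t-test, normal approximation):
z_β = d · √(n/2) - z_α
z_β = 0.6 · √(107/2) - 1.960
z_β = 0.6 · 7.314 - 1.960
z_β = 2.429

Power = Φ(z_β) = Φ(2.429) ≈ 0.992

Effect size d = 0.6 is medium by Cohen's convention (0.2/0.5/0.8).

Threshold: power ≥ 0.80 is conventionally adequate.
Power ≈ 0.99 → the study is adequately powered (power ≥ 0.80).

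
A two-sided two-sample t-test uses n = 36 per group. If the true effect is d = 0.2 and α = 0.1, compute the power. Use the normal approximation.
Power ≈ 0.21

Power calculation (two-sample t-test, normal approximation):
z_β = d · √(n/2) - z_{α/2}
z_β = 0.2 · √(36/2) - 1.645
z_β = 0.2 · 4.243 - 1.645
z_β = -0.796

Power = Φ(z_β) = Φ(-0.796) ≈ 0.213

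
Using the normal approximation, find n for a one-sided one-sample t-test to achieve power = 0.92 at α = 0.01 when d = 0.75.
n = 25

Sample size formula (one-sample t-test, normal approximation):
n = ((z_α + z_β) / d)²

z_α = 2.326 (for α = 0.01, one-sided)
z_β = 1.405 (for power = 0.92)
d = 0.75

n = ((2.326 + 1.405) / 0.75)²
n = (4.975)²
n ≈ 24.75
Round up to the next whole number: n = 25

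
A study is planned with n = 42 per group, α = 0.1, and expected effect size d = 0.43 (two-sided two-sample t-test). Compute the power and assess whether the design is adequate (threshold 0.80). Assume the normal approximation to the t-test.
Power ≈ 0.63; the study is underpowered (power < 0.80)

Power calculation (two-sample t-test, normal approximation):
z_β = d · √(n/2) - z_{α/2}
z_β = 0.43 · √(42/2) - 1.645
z_β = 0.43 · 4.583 - 1.645
z_β = 0.326

Power = Φ(z_β) = Φ(0.326) ≈ 0.628

Effect size d = 0.43 is small by Cohen's convention (0.2/0.5/0.8).

Threshold: power ≥ 0.80 is conventionally adequate.
Power ≈ 0.63 → the study is underpowered (power < 0.80).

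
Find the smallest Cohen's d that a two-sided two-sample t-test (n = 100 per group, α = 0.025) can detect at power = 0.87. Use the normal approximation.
d ≈ 0.48

Minimum detectable effect (two-sample t-test, normal approximation):
d = (z_{α/2} + z_β) / √(n/2)
d = (2.241 + 1.126) / √(100/2)
d = 3.368 / 7.071
d ≈ 0.48

By Cohen's convention (0.2 small / 0.5 medium / 0.8 large): small effect.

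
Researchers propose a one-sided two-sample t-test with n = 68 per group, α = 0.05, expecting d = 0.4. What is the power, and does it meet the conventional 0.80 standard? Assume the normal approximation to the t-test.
Power ≈ 0.75; the study is underpowered (power < 0.80)

Power calculation (two-sample t-test, normal approximation):
z_β = d · √(n/2) - z_α
z_β = 0.4 · √(68/2) - 1.645
z_β = 0.4 · 5.831 - 1.645
z_β = 0.688

Power = Φ(z_β) = Φ(0.688) ≈ 0.754

Effect size d = 0.4 is small by Cohen's convention (0.2/0.5/0.8).

Threshold: power ≥ 0.80 is conventionally adequate.
Power ≈ 0.75 → the study is underpowered (power < 0.80).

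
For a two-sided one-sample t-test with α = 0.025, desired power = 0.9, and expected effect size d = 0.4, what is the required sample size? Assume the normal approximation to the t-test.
n = 78

Sample size formula (one-sample t-test, normal approximation):
n = ((z_{α/2} + z_β) / d)²

z_{α/2} = 2.241 (for α = 0.025, two-sided)
z_β = 1.282 (for power = 0.9)
d = 0.4

n = ((2.241 + 1.282) / 0.4)²
n = (8.808)²
n ≈ 77.58
Round up to the next whole number: n = 78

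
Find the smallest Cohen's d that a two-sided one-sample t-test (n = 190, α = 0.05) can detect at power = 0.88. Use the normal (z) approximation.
d ≈ 0.23

Minimum detectable effect (one-sample t-test, normal approximation):
d = (z_{α/2} + z_β) / √n
d = (1.960 + 1.175) / √190
d = 3.135 / 13.784
d ≈ 0.23

By Cohen's convention (0.2 small / 0.5 medium / 0.8 large): small effect.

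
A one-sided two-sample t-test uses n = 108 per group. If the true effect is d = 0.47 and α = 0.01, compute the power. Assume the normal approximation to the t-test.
Power ≈ 0.87

Power calculation (two-sample t-test, normal approximation):
z_β = d · √(n/2) - z_α
z_β = 0.47 · √(108/2) - 2.326
z_β = 0.47 · 7.348 - 2.326
z_β = 1.127

Power = Φ(z_β) = Φ(1.127) ≈ 0.870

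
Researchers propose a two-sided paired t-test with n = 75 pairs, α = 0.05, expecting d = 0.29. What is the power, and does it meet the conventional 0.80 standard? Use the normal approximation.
Power ≈ 0.71; the study is underpowered (power < 0.80)

Power calculation (paired t-test, normal approximation):
z_β = d · √n - z_{α/2}
z_β = 0.29 · √75 - 1.960
z_β = 0.29 · 8.660 - 1.960
z_β = 0.552

Power = Φ(z_β) = Φ(0.552) ≈ 0.709

Effect size d = 0.29 is small by Cohen's convention (0.2/0.5/0.8).

Threshold: power ≥ 0.80 is conventionally adequate.
Power ≈ 0.71 → the study is underpowered (power < 0.80).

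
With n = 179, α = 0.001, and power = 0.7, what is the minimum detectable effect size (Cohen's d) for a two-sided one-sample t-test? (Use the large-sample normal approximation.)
d ≈ 0.29

Minimum detectable effect (one-sample t-test, normal approximation):
d = (z_{α/2} + z_β) / √n
d = (3.291 + 0.524) / √179
d = 3.815 / 13.379
d ≈ 0.29

By Cohen's convention (0.2 small / 0.5 medium / 0.8 large): small effect.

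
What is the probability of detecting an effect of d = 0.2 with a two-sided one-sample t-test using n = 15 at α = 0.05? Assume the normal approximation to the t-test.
Power ≈ 0.12

Power calculation (one-sample t-test, normal approximation):
z_β = d · √n - z_{α/2}
z_β = 0.2 · √15 - 1.960
z_β = 0.2 · 3.873 - 1.960
z_β = -1.185

Power = Φ(z_β) = Φ(-1.185) ≈ 0.118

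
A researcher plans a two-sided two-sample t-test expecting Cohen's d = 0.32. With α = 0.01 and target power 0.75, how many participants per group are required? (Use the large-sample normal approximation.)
n = 207 per group

Sample size formula (two-sample t-test, normal approximation):
n = 2 · ((z_{α/2} + z_β) / d)²

z_{α/2} = 2.576 (for α = 0.01, two-sided)
z_β = 0.674 (for power = 0.75)
d = 0.32

n = 2 · ((2.576 + 0.674) / 0.32)²
n = 2 · (10.156)²
n ≈ 206.29
Round up to the next whole number: n = 207 per group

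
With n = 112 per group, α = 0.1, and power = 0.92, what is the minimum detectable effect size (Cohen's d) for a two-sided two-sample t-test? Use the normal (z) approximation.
d ≈ 0.41

Minimum detectable effect (two-sample t-test, normal approximation):
d = (z_{α/2} + z_β) / √(n/2)
d = (1.645 + 1.405) / √(112/2)
d = 3.050 / 7.483
d ≈ 0.41

By Cohen's convention (0.2 small / 0.5 medium / 0.8 large): small effect.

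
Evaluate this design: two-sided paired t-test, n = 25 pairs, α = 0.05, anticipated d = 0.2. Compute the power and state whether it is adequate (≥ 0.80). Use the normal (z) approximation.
Power ≈ 0.17; the study is underpowered (power < 0.80)

Power calculation (paired t-test, normal approximation):
z_β = d · √n - z_{α/2}
z_β = 0.2 · √25 - 1.960
z_β = 0.2 · 5.000 - 1.960
z_β = -0.960

Power = Φ(z_β) = Φ(-0.960) ≈ 0.169

Effect size d = 0.2 is small by Cohen's convention (0.2/0.5/0.8).

Threshold: power ≥ 0.80 is conventionally adequate.
Power ≈ 0.17 → the study is underpowered (power < 0.80).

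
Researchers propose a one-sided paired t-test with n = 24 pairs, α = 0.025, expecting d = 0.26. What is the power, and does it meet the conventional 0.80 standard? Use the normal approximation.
Power ≈ 0.25; the study is underpowered (power < 0.80)

Power calculation (paired t-test, normal approximation):
z_β = d · √n - z_α
z_β = 0.26 · √24 - 1.960
z_β = 0.26 · 4.899 - 1.960
z_β = -0.686

Power = Φ(z_β) = Φ(-0.686) ≈ 0.246

Effect size d = 0.26 is small by Cohen's convention (0.2/0.5/0.8).

Threshold: power ≥ 0.80 is conventionally adequate.
Power ≈ 0.25 → the study is underpowered (power < 0.80).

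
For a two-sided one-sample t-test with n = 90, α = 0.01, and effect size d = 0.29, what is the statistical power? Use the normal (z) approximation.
Power ≈ 0.57

Power calculation (one-sample t-test, normal approximation):
z_β = d · √n - z_{α/2}
z_β = 0.29 · √90 - 2.576
z_β = 0.29 · 9.487 - 2.576
z_β = 0.175

Power = Φ(z_β) = Φ(0.175) ≈ 0.570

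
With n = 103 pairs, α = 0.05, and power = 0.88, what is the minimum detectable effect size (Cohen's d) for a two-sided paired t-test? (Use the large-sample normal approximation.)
d ≈ 0.31

Minimum detectable effect (paired t-test, normal approximation):
d = (z_{α/2} + z_β) / √n
d = (1.960 + 1.175) / √103
d = 3.135 / 10.149
d ≈ 0.31

By Cohen's convention (0.2 small / 0.5 medium / 0.8 large): small effect.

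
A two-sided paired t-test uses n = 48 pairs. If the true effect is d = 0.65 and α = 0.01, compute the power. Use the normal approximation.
Power ≈ 0.97

Power calculation (paired t-test, normal approximation):
z_β = d · √n - z_{α/2}
z_β = 0.65 · √48 - 2.576
z_β = 0.65 · 6.928 - 2.576
z_β = 1.928

Power = Φ(z_β) = Φ(1.928) ≈ 0.973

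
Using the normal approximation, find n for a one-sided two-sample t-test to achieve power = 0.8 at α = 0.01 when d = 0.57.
n = 62 per group

Sample size formula (two-sample t-test, normal approximation):
n = 2 · ((z_α + z_β) / d)²

z_α = 2.326 (for α = 0.01, one-sided)
z_β = 0.842 (for power = 0.8)
d = 0.57

n = 2 · ((2.326 + 0.842) / 0.57)²
n = 2 · (5.558)²
n ≈ 61.78
Round up to the next whole number: n = 62 per group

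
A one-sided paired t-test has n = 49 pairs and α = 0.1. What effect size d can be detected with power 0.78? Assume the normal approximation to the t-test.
d ≈ 0.29

Minimum detectable effect (paired t-test, normal approximation):
d = (z_α + z_β) / √n
d = (1.282 + 0.772) / √49
d = 2.054 / 7.000
d ≈ 0.29

By Cohen's convention (0.2 small / 0.5 medium / 0.8 large): small effect.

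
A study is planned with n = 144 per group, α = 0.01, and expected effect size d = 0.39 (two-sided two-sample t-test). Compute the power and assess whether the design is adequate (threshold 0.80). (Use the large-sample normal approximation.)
Power ≈ 0.77; the study is underpowered (power < 0.80)

Power calculation (two-sample t-test, normal approximation):
z_β = d · √(n/2) - z_{α/2}
z_β = 0.39 · √(144/2) - 2.576
z_β = 0.39 · 8.485 - 2.576
z_β = 0.733

Power = Φ(z_β) = Φ(0.733) ≈ 0.768

Effect size d = 0.39 is small by Cohen's convention (0.2/0.5/0.8).

Threshold: power ≥ 0.80 is conventionally adequate.
Power ≈ 0.77 → the study is underpowered (power < 0.80).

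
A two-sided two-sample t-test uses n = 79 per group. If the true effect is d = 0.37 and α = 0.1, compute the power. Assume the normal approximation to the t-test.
Power ≈ 0.75

Power calculation (two-sample t-test, normal approximation):
z_β = d · √(n/2) - z_{α/2}
z_β = 0.37 · √(79/2) - 1.645
z_β = 0.37 · 6.285 - 1.645
z_β = 0.681

Power = Φ(z_β) = Φ(0.681) ≈ 0.752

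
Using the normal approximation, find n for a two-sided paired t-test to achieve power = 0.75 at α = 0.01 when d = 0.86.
n = 15 pairs

Sample size formula (paired t-test, normal approximation):
n = ((z_{α/2} + z_β) / d)²

z_{α/2} = 2.576 (for α = 0.01, two-sided)
z_β = 0.674 (for power = 0.75)
d = 0.86

n = ((2.576 + 0.674) / 0.86)²
n = (3.779)²
n ≈ 14.28
Round up to the next whole number: n = 15 pairs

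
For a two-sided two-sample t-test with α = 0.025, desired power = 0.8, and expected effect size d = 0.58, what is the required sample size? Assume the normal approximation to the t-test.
n = 57 per group

Sample size formula (two-sample t-test, normal approximation):
n = 2 · ((z_{α/2} + z_β) / d)²

z_{α/2} = 2.241 (for α = 0.025, two-sided)
z_β = 0.842 (for power = 0.8)
d = 0.58

n = 2 · ((2.241 + 0.842) / 0.58)²
n = 2 · (5.316)²
n ≈ 56.52
Round up to the next whole number: n = 57 per group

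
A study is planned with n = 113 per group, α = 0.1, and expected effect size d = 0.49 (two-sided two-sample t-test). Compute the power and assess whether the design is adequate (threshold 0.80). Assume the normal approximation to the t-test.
Power ≈ 0.98; the study is adequately powered (power ≥ 0.80)

Power calculation (two-sample t-test, normal approximation):
z_β = d · √(n/2) - z_{α/2}
z_β = 0.49 · √(113/2) - 1.645
z_β = 0.49 · 7.517 - 1.645
z_β = 2.038

Power = Φ(z_β) = Φ(2.038) ≈ 0.979

Effect size d = 0.49 is small by Cohen's convention (0.2/0.5/0.8).

Threshold: power ≥ 0.80 is conventionally adequate.
Power ≈ 0.98 → the study is adequately powered (power ≥ 0.80).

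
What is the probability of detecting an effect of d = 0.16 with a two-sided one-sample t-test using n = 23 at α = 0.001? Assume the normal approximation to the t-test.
Power ≈ 0.01

Power calculation (one-sample t-test, normal approximation):
z_β = d · √n - z_{α/2}
z_β = 0.16 · √23 - 3.291
z_β = 0.16 · 4.796 - 3.291
z_β = -2.523

Power = Φ(z_β) = Φ(-2.523) ≈ 0.006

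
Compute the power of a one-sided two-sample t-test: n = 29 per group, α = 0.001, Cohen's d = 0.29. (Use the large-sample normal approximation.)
Power ≈ 0.02

Power calculation (two-sample t-test, normal approximation):
z_β = d · √(n/2) - z_α
z_β = 0.29 · √(29/2) - 3.090
z_β = 0.29 · 3.808 - 3.090
z_β = -1.986

Power = Φ(z_β) = Φ(-1.986) ≈ 0.024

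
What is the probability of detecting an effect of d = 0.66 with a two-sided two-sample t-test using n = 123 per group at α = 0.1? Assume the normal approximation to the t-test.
Power ≈ 1.00

Power calculation (two-sample t-test, normal approximation):
z_β = d · √(n/2) - z_{α/2}
z_β = 0.66 · √(123/2) - 1.645
z_β = 0.66 · 7.842 - 1.645
z_β = 3.531

Power = Φ(z_β) = Φ(3.531) ≈ 1.000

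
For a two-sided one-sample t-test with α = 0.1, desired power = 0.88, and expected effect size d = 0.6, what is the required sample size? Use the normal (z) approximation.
n = 23

Sample size formula (one-sample t-test, normal approximation):
n = ((z_{α/2} + z_β) / d)²

z_{α/2} = 1.645 (for α = 0.1, two-sided)
z_β = 1.175 (for power = 0.88)
d = 0.6

n = ((1.645 + 1.175) / 0.6)²
n = (4.700)²
n ≈ 22.09
Round up to the next whole number: n = 23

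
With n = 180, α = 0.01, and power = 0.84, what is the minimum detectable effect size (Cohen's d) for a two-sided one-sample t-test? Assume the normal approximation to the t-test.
d ≈ 0.27

Minimum detectable effect (one-sample t-test, normal approximation):
d = (z_{α/2} + z_β) / √n
d = (2.576 + 0.994) / √180
d = 3.570 / 13.416
d ≈ 0.27

By Cohen's convention (0.2 small / 0.5 medium / 0.8 large): small effect.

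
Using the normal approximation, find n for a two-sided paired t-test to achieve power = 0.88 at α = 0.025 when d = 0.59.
n = 34 pairs

Sample size formula (paired t-test, normal approximation):
n = ((z_{α/2} + z_β) / d)²

z_{α/2} = 2.241 (for α = 0.025, two-sided)
z_β = 1.175 (for power = 0.88)
d = 0.59

n = ((2.241 + 1.175) / 0.59)²
n = (5.790)²
n ≈ 33.52
Round up to the next whole number: n = 34 pairs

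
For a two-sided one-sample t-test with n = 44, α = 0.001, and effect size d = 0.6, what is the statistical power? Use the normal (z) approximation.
Power ≈ 0.75

Power calculation (one-sample t-test, normal approximation):
z_β = d · √n - z_{α/2}
z_β = 0.6 · √44 - 3.291
z_β = 0.6 · 6.633 - 3.291
z_β = 0.689

Power = Φ(z_β) = Φ(0.689) ≈ 0.755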